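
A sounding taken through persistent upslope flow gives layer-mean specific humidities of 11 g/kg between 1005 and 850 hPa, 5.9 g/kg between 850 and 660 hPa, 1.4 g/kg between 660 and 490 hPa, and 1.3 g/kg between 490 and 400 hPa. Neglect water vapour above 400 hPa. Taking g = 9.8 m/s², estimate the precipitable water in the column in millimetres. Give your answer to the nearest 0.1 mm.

PW ≈ 32.5 mm

Precipitable water is the column-integrated vapour mass per unit area: PW = (1/g) Σ q̄ Δp, with q in kg/kg and Δp in Pa (1 kg/m² of water = 1 mm).
Layer 1005–850 hPa: Δp = 155 hPa = 15500 Pa, q̄ = 0.011 kg/kg → 0.011 × 15500 / 9.8 = 17.40 mm
Layer 850–660 hPa: Δp = 190 hPa = 19000 Pa, q̄ = 0.0059 kg/kg → 0.0059 × 19000 / 9.8 = 11.44 mm
Layer 660–490 hPa: Δp = 170 hPa = 17000 Pa, q̄ = 0.0014 kg/kg → 0.0014 × 17000 / 9.8 = 2.43 mm
Layer 490–400 hPa: Δp = 90 hPa = 9000 Pa, q̄ = 0.0013 kg/kg → 0.0013 × 9000 / 9.8 = 1.19 mm
PW = 17.40 + 11.44 + 2.43 + 1.19 = 32.46 ≈ 32.5 mm.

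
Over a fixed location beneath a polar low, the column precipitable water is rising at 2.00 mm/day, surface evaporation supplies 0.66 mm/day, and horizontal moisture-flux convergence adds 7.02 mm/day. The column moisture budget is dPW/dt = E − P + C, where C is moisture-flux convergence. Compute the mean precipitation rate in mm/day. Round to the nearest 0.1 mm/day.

dPW/dt = +2.00 mm/day.
P = E + C − dPW/dt = 0.66 + (7.02) − (+2.00) = 5.7 mm/day.

P ≈ 5.7 mm/day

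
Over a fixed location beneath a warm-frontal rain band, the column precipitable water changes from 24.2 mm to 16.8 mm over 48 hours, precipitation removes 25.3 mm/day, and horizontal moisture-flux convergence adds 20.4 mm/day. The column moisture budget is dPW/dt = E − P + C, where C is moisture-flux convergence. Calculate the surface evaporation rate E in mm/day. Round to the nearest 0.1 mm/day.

dPW/dt = (16.8 − 24.2) mm / (48/24 day) = -3.700 mm/day.
E = dPW/dt + P − C = (-3.700) + 25.3 − (20.4) = 1.2 mm/day.

E ≈ 1.2 mm/day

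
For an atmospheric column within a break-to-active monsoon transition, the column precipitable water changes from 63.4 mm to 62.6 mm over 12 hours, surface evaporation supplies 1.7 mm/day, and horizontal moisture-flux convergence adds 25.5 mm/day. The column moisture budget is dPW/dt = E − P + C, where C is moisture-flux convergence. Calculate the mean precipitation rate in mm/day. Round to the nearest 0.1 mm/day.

P ≈ 28.8 mm/day

dPW/dt = (62.6 − 63.4) mm / (12/24 day) = -1.600 mm/day.
P = E + C − dPW/dt = 1.7 + (25.5) − (-1.600) = 28.8 mm/day.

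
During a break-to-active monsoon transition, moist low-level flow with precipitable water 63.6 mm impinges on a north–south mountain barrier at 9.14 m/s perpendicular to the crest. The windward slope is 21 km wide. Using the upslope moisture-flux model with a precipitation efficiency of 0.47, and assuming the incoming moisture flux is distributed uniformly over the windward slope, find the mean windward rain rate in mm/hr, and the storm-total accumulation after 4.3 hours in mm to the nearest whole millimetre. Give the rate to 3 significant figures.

R ≈ 46.8 mm/hr; total ≈ 201 mm

Incoming column moisture flux per unit ridge length: F = V × PW = 9.14 × 63.6 = 581.304 mm·m/s.
Spread over the 21 km slope with efficiency ε = 0.47: R = ε·F/W = 0.47 × 581.304 / 21000 m = 1.301e-02 mm/s.
R = 1.301e-02 × 3600 = 46.8 mm/hr.
Over 4.3 h: total = 46.8 × 4.3 = 201.24 ≈ 201 mm.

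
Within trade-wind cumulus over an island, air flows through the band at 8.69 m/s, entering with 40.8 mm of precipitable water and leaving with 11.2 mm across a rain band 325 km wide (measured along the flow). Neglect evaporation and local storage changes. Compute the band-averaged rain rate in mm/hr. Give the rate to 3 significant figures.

Column moisture flux per unit crosswind length is F = V × PW.
Inflow: F_in = 8.69 × 40.8 = 354.552 mm·m/s
Outflow: F_out = 8.69 × 11.2 = 97.328 mm·m/s
Steady-state rate R = (F_in − F_out)/L = (354.552 − 97.328) / 325000 m = 7.915e-04 mm/s.
R = 7.915e-04 × 3600 = 2.85 mm/hr.

R ≈ 2.85 mm/hr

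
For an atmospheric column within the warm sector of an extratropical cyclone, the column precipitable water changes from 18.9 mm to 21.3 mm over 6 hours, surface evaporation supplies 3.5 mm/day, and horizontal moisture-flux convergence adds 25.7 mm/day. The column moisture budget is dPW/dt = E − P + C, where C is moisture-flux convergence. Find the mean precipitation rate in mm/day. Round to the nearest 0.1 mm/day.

dPW/dt = (21.3 − 18.9) mm / (6/24 day) = +9.600 mm/day.
P = E + C − dPW/dt = 3.5 + (25.7) − (+9.600) = 19.6 mm/day.

P ≈ 19.6 mm/day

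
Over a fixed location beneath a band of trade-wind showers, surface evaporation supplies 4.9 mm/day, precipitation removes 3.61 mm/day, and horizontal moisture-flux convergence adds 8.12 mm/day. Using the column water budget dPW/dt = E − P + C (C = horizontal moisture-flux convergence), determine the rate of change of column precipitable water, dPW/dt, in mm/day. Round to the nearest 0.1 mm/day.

dPW/dt ≈ 9.4 mm/day

dPW/dt = E − P + C = 4.9 − 3.61 + (8.12) = 9.4 mm/day.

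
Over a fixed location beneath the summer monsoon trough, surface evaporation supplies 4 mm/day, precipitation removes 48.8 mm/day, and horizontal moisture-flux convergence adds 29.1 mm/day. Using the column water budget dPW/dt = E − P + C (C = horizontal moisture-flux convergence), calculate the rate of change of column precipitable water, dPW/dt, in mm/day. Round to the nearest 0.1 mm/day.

dPW/dt = E − P + C = 4 − 48.8 + (29.1) = -15.7 mm/day.

dPW/dt ≈ -15.7 mm/day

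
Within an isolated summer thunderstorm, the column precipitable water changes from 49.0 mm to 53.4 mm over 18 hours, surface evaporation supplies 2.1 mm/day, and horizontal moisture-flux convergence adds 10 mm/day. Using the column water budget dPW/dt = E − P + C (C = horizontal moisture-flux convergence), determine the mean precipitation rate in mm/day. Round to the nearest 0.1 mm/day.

P ≈ 6.2 mm/day

dPW/dt = (53.4 − 49.0) mm / (18/24 day) = +5.867 mm/day.
P = E + C − dPW/dt = 2.1 + (10) − (+5.867) = 6.2 mm/day.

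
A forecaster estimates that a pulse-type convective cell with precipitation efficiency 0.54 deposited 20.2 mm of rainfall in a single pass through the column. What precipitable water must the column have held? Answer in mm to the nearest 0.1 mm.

PW = rainfall / ε = 20.2 / 0.54 = 37.4 mm.

PW ≈ 37.4 mm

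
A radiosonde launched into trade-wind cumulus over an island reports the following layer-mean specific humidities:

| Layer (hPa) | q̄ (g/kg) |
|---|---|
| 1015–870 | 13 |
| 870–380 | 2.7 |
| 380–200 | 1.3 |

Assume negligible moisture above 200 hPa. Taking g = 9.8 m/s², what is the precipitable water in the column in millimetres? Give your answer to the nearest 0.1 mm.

PW ≈ 35.1 mm

Precipitable water is the column-integrated vapour mass per unit area: PW = (1/g) Σ q̄ Δp, with q in kg/kg and Δp in Pa (1 kg/m² of water = 1 mm).
Layer 1015–870 hPa: Δp = 145 hPa = 14500 Pa, q̄ = 0.013 kg/kg → 0.013 × 14500 / 9.8 = 19.23 mm
Layer 870–380 hPa: Δp = 490 hPa = 49000 Pa, q̄ = 0.0027 kg/kg → 0.0027 × 49000 / 9.8 = 13.50 mm
Layer 380–200 hPa: Δp = 180 hPa = 18000 Pa, q̄ = 0.0013 kg/kg → 0.0013 × 18000 / 9.8 = 2.39 mm
PW = 19.23 + 13.50 + 2.39 = 35.12 ≈ 35.1 mm.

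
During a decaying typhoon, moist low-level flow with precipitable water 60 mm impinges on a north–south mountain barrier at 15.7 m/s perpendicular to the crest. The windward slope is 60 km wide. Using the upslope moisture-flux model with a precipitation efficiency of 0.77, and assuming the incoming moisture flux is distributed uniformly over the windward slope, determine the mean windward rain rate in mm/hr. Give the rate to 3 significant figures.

R ≈ 43.5 mm/hr

Incoming column moisture flux per unit ridge length: F = V × PW = 15.7 × 60 = 942 mm·m/s.
Spread over the 60 km slope with efficiency ε = 0.77: R = ε·F/W = 0.77 × 942 / 60000 m = 1.209e-02 mm/s.
R = 1.209e-02 × 3600 = 43.5 mm/hr.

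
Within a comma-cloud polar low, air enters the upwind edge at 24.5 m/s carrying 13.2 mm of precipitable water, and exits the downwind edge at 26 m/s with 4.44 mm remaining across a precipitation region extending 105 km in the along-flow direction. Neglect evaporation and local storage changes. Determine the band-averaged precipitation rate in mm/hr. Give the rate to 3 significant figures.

Column moisture flux per unit crosswind length is F = V × PW.
Inflow: F_in = 24.5 × 13.2 = 323.4 mm·m/s
Outflow: F_out = 26 × 4.44 = 115.44 mm·m/s
Steady-state rate R = (F_in − F_out)/L = (323.4 − 115.44) / 105000 m = 1.981e-03 mm/s.
R = 1.981e-03 × 3600 = 7.13 mm/hr.

R ≈ 7.13 mm/hr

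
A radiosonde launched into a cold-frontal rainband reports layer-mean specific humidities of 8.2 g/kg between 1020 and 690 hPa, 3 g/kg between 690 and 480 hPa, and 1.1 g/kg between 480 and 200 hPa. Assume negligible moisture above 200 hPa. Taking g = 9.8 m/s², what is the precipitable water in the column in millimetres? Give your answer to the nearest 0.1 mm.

Precipitable water is the column-integrated vapour mass per unit area: PW = (1/g) Σ q̄ Δp, with q in kg/kg and Δp in Pa (1 kg/m² of water = 1 mm).
Layer 1020–690 hPa: Δp = 330 hPa = 33000 Pa, q̄ = 0.0082 kg/kg → 0.0082 × 33000 / 9.8 = 27.61 mm
Layer 690–480 hPa: Δp = 210 hPa = 21000 Pa, q̄ = 0.003 kg/kg → 0.003 × 21000 / 9.8 = 6.43 mm
Layer 480–200 hPa: Δp = 280 hPa = 28000 Pa, q̄ = 0.0011 kg/kg → 0.0011 × 28000 / 9.8 = 3.14 mm
PW = 27.61 + 6.43 + 3.14 = 37.18 ≈ 37.2 mm.

PW ≈ 37.2 mm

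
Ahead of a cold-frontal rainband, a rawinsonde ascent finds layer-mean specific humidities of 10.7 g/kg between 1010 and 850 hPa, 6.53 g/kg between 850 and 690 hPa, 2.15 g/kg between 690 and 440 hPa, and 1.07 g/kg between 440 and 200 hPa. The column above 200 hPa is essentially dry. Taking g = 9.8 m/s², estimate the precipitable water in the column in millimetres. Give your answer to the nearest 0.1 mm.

Precipitable water is the column-integrated vapour mass per unit area: PW = (1/g) Σ q̄ Δp, with q in kg/kg and Δp in Pa (1 kg/m² of water = 1 mm).
Layer 1010–850 hPa: Δp = 160 hPa = 16000 Pa, q̄ = 0.0107 kg/kg → 0.0107 × 16000 / 9.8 = 17.47 mm
Layer 850–690 hPa: Δp = 160 hPa = 16000 Pa, q̄ = 0.00653 kg/kg → 0.00653 × 16000 / 9.8 = 10.66 mm
Layer 690–440 hPa: Δp = 250 hPa = 25000 Pa, q̄ = 0.00215 kg/kg → 0.00215 × 25000 / 9.8 = 5.48 mm
Layer 440–200 hPa: Δp = 240 hPa = 24000 Pa, q̄ = 0.00107 kg/kg → 0.00107 × 24000 / 9.8 = 2.62 mm
PW = 17.47 + 10.66 + 5.48 + 2.62 = 36.23 ≈ 36.2 mm.

PW ≈ 36.2 mm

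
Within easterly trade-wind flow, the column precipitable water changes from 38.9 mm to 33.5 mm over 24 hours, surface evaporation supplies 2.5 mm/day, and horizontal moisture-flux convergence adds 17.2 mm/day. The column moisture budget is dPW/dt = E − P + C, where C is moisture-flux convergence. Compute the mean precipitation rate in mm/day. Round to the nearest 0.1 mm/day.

dPW/dt = (33.5 − 38.9) mm / (24/24 day) = -5.400 mm/day.
P = E + C − dPW/dt = 2.5 + (17.2) − (-5.400) = 25.1 mm/day.

P ≈ 25.1 mm/day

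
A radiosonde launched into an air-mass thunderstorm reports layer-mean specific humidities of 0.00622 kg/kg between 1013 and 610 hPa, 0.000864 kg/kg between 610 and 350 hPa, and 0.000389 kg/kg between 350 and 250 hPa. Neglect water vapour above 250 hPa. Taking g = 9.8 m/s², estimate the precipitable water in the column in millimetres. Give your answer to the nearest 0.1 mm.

Precipitable water is the column-integrated vapour mass per unit area: PW = (1/g) Σ q̄ Δp, with q in kg/kg and Δp in Pa (1 kg/m² of water = 1 mm).
Layer 1013–610 hPa: Δp = 403 hPa = 40300 Pa, q̄ = 0.00622 kg/kg → 0.00622 × 40300 / 9.8 = 25.58 mm
Layer 610–350 hPa: Δp = 260 hPa = 26000 Pa, q̄ = 0.000864 kg/kg → 0.000864 × 26000 / 9.8 = 2.29 mm
Layer 350–250 hPa: Δp = 100 hPa = 10000 Pa, q̄ = 0.000389 kg/kg → 0.000389 × 10000 / 9.8 = 0.40 mm
PW = 25.58 + 2.29 + 0.40 = 28.27 ≈ 28.3 mm.

PW ≈ 28.3 mm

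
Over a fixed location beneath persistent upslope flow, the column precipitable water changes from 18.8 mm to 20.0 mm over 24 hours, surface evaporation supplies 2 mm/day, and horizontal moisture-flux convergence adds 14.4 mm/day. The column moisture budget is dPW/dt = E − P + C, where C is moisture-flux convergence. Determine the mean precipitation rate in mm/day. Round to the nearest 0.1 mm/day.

dPW/dt = (20.0 − 18.8) mm / (24/24 day) = +1.200 mm/day.
P = E + C − dPW/dt = 2 + (14.4) − (+1.200) = 15.2 mm/day.

P ≈ 15.2 mm/day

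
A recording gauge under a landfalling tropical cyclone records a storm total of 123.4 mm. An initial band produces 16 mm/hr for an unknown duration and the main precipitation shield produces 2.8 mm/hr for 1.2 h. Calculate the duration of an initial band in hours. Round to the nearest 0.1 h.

Known phases: 2.8 × 1.2 = 3.36 mm.
Remaining depth = 123.4 − 3.36 = 120.04 mm.
Duration = 120.04 / 16 = 7.5 h.

duration ≈ 7.5 h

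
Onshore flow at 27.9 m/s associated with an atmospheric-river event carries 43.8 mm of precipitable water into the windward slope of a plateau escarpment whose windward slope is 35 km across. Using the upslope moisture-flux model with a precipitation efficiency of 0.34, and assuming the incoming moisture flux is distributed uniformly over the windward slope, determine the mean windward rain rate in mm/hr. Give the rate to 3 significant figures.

Incoming column moisture flux per unit ridge length: F = V × PW = 27.9 × 43.8 = 1222.02 mm·m/s.
Spread over the 35 km slope with efficiency ε = 0.34: R = ε·F/W = 0.34 × 1222.02 / 35000 m = 1.187e-02 mm/s.
R = 1.187e-02 × 3600 = 42.7 mm/hr.

R ≈ 42.7 mm/hr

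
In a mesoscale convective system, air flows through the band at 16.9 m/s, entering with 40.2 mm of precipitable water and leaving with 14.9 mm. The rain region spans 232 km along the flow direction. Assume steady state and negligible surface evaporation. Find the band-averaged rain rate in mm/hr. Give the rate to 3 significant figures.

Column moisture flux per unit crosswind length is F = V × PW.
Inflow: F_in = 16.9 × 40.2 = 679.38 mm·m/s
Outflow: F_out = 16.9 × 14.9 = 251.81 mm·m/s
Steady-state rate R = (F_in − F_out)/L = (679.38 − 251.81) / 232000 m = 1.843e-03 mm/s.
R = 1.843e-03 × 3600 = 6.63 mm/hr.

R ≈ 6.63 mm/hr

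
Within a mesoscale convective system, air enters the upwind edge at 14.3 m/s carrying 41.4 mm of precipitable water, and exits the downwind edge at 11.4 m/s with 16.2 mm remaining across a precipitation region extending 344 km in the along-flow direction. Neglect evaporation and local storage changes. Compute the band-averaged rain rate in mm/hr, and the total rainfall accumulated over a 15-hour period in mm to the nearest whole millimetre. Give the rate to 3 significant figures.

Column moisture flux per unit crosswind length is F = V × PW.
Inflow: F_in = 14.3 × 41.4 = 592.02 mm·m/s
Outflow: F_out = 11.4 × 16.2 = 184.68 mm·m/s
Steady-state rate R = (F_in − F_out)/L = (592.02 − 184.68) / 344000 m = 1.184e-03 mm/s.
R = 1.184e-03 × 3600 = 4.26 mm/hr.
Over 15 h: total = 4.26 × 15 = 63.9 ≈ 64 mm.

R ≈ 4.26 mm/hr; total ≈ 64 mm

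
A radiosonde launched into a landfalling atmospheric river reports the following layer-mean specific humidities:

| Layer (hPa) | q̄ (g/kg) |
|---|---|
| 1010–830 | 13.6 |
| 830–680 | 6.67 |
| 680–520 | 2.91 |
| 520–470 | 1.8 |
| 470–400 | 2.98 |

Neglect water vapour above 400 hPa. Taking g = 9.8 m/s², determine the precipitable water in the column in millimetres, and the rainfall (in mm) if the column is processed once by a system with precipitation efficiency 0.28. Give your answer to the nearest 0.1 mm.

PW ≈ 43.0 mm; rainfall ≈ 12.0 mm

Precipitable water is the column-integrated vapour mass per unit area: PW = (1/g) Σ q̄ Δp, with q in kg/kg and Δp in Pa (1 kg/m² of water = 1 mm).
Layer 1010–830 hPa: Δp = 180 hPa = 18000 Pa, q̄ = 0.0136 kg/kg → 0.0136 × 18000 / 9.8 = 24.98 mm
Layer 830–680 hPa: Δp = 150 hPa = 15000 Pa, q̄ = 0.00667 kg/kg → 0.00667 × 15000 / 9.8 = 10.21 mm
Layer 680–520 hPa: Δp = 160 hPa = 16000 Pa, q̄ = 0.00291 kg/kg → 0.00291 × 16000 / 9.8 = 4.75 mm
Layer 520–470 hPa: Δp = 50 hPa = 5000 Pa, q̄ = 0.0018 kg/kg → 0.0018 × 5000 / 9.8 = 0.92 mm
Layer 470–400 hPa: Δp = 70 hPa = 7000 Pa, q̄ = 0.00298 kg/kg → 0.00298 × 7000 / 9.8 = 2.13 mm
PW = 24.98 + 10.21 + 4.75 + 0.92 + 2.13 = 42.99 ≈ 43.0 mm.
Rainfall = ε × PW = 0.28 × 43.0 = 12.0 mm.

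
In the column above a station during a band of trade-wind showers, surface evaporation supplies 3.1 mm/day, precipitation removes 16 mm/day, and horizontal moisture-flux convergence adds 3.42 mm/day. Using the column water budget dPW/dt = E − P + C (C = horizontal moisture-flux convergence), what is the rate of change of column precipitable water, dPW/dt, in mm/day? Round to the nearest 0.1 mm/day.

dPW/dt = E − P + C = 3.1 − 16 + (3.42) = -9.5 mm/day.

dPW/dt ≈ -9.5 mm/day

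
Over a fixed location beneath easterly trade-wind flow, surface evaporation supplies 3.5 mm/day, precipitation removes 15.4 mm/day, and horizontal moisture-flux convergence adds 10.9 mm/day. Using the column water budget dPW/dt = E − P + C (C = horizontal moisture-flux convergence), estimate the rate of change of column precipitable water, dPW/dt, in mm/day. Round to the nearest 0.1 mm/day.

dPW/dt = E − P + C = 3.5 − 15.4 + (10.9) = -1.0 mm/day.

dPW/dt ≈ -1.0 mm/day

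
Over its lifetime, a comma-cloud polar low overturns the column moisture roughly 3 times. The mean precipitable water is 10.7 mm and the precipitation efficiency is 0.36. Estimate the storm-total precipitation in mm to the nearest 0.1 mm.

precipitation ≈ 11.6 mm

Each cycle deposits ε × PW = 0.36 × 10.7 = 3.852 mm.
Over 3 cycles: 3 × 3.852 = 11.6 mm.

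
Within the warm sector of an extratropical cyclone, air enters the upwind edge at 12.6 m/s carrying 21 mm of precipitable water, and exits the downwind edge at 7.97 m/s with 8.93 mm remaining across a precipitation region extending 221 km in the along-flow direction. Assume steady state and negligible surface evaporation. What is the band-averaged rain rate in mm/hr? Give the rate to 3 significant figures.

Column moisture flux per unit crosswind length is F = V × PW.
Inflow: F_in = 12.6 × 21 = 264.6 mm·m/s
Outflow: F_out = 7.97 × 8.93 = 71.1721 mm·m/s
Steady-state rate R = (F_in − F_out)/L = (264.6 − 71.1721) / 221000 m = 8.752e-04 mm/s.
R = 8.752e-04 × 3600 = 3.15 mm/hr.

R ≈ 3.15 mm/hr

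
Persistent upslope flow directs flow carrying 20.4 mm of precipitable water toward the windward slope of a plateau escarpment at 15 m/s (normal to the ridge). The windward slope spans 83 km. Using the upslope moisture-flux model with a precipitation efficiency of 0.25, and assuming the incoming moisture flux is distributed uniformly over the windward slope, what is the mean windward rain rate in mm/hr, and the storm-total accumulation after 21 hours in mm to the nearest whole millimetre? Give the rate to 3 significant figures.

R ≈ 3.32 mm/hr; total ≈ 70 mm

Incoming column moisture flux per unit ridge length: F = V × PW = 15 × 20.4 = 306 mm·m/s.
Spread over the 83 km slope with efficiency ε = 0.25: R = ε·F/W = 0.25 × 306 / 83000 m = 9.217e-04 mm/s.
R = 9.217e-04 × 3600 = 3.32 mm/hr.
Over 21 h: total = 3.32 × 21 = 69.72 ≈ 70 mm.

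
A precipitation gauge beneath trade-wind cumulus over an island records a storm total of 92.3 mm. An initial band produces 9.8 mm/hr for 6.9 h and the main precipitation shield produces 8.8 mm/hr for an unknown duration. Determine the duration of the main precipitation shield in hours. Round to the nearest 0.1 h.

Known phases: 9.8 × 6.9 = 67.62 mm.
Remaining depth = 92.3 − 67.62 = 24.68 mm.
Duration = 24.68 / 8.8 = 2.8 h.

duration ≈ 2.8 h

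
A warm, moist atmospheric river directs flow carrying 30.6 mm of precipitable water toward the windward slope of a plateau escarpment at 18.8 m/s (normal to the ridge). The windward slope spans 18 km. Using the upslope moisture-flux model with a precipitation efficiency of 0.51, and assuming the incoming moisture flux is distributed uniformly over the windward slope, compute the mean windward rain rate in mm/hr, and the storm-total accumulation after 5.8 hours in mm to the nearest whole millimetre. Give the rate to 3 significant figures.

R ≈ 58.7 mm/hr; total ≈ 340 mm

Incoming column moisture flux per unit ridge length: F = V × PW = 18.8 × 30.6 = 575.28 mm·m/s.
Spread over the 18 km slope with efficiency ε = 0.51: R = ε·F/W = 0.51 × 575.28 / 18000 m = 1.630e-02 mm/s.
R = 1.630e-02 × 3600 = 58.7 mm/hr.
Over 5.8 h: total = 58.7 × 5.8 = 340.46 ≈ 340 mm.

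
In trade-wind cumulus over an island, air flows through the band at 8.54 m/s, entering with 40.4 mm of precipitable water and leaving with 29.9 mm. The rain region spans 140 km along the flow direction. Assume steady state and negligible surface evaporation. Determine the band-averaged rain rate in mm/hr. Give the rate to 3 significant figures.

R ≈ 2.31 mm/hr

Column moisture flux per unit crosswind length is F = V × PW.
Inflow: F_in = 8.54 × 40.4 = 345.016 mm·m/s
Outflow: F_out = 8.54 × 29.9 = 255.346 mm·m/s
Steady-state rate R = (F_in − F_out)/L = (345.016 − 255.346) / 140000 m = 6.405e-04 mm/s.
R = 6.405e-04 × 3600 = 2.31 mm/hr.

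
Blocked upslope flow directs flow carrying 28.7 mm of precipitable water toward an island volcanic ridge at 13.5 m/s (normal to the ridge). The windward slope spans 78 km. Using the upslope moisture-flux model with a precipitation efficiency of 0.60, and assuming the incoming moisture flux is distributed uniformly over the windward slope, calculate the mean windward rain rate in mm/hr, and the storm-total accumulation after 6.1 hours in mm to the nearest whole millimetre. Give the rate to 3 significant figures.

Incoming column moisture flux per unit ridge length: F = V × PW = 13.5 × 28.7 = 387.45 mm·m/s.
Spread over the 78 km slope with efficiency ε = 0.60: R = ε·F/W = 0.60 × 387.45 / 78000 m = 2.980e-03 mm/s.
R = 2.980e-03 × 3600 = 10.7 mm/hr.
Over 6.1 h: total = 10.7 × 6.1 = 65.27 ≈ 65 mm.

R ≈ 10.7 mm/hr; total ≈ 65 mm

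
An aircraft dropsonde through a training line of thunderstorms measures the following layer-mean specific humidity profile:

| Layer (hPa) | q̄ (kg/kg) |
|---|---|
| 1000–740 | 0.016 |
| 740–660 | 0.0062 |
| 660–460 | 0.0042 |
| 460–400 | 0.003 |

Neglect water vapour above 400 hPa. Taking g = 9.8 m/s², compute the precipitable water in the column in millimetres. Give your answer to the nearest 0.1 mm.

PW ≈ 57.9 mm

Precipitable water is the column-integrated vapour mass per unit area: PW = (1/g) Σ q̄ Δp, with q in kg/kg and Δp in Pa (1 kg/m² of water = 1 mm).
Layer 1000–740 hPa: Δp = 260 hPa = 26000 Pa, q̄ = 0.016 kg/kg → 0.016 × 26000 / 9.8 = 42.45 mm
Layer 740–660 hPa: Δp = 80 hPa = 8000 Pa, q̄ = 0.0062 kg/kg → 0.0062 × 8000 / 9.8 = 5.06 mm
Layer 660–460 hPa: Δp = 200 hPa = 20000 Pa, q̄ = 0.0042 kg/kg → 0.0042 × 20000 / 9.8 = 8.57 mm
Layer 460–400 hPa: Δp = 60 hPa = 6000 Pa, q̄ = 0.003 kg/kg → 0.003 × 6000 / 9.8 = 1.84 mm
PW = 42.45 + 5.06 + 8.57 + 1.84 = 57.92 ≈ 57.9 mm.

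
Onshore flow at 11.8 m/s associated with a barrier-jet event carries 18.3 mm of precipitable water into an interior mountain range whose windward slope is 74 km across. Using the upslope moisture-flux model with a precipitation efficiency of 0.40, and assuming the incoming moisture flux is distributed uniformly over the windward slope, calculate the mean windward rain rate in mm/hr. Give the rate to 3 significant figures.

R ≈ 4.20 mm/hr

Incoming column moisture flux per unit ridge length: F = V × PW = 11.8 × 18.3 = 215.94 mm·m/s.
Spread over the 74 km slope with efficiency ε = 0.40: R = ε·F/W = 0.40 × 215.94 / 74000 m = 1.167e-03 mm/s.
R = 1.167e-03 × 3600 = 4.20 mm/hr.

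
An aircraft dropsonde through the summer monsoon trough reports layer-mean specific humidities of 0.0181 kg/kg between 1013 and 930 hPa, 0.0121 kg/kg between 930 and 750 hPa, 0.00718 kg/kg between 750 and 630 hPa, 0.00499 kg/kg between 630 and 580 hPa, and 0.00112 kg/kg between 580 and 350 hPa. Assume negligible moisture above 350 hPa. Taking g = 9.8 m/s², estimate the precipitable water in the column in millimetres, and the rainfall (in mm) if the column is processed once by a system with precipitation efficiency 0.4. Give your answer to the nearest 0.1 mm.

Precipitable water is the column-integrated vapour mass per unit area: PW = (1/g) Σ q̄ Δp, with q in kg/kg and Δp in Pa (1 kg/m² of water = 1 mm).
Layer 1013–930 hPa: Δp = 83 hPa = 8300 Pa, q̄ = 0.0181 kg/kg → 0.0181 × 8300 / 9.8 = 15.33 mm
Layer 930–750 hPa: Δp = 180 hPa = 18000 Pa, q̄ = 0.0121 kg/kg → 0.0121 × 18000 / 9.8 = 22.22 mm
Layer 750–630 hPa: Δp = 120 hPa = 12000 Pa, q̄ = 0.00718 kg/kg → 0.00718 × 12000 / 9.8 = 8.79 mm
Layer 630–580 hPa: Δp = 50 hPa = 5000 Pa, q̄ = 0.00499 kg/kg → 0.00499 × 5000 / 9.8 = 2.55 mm
Layer 580–350 hPa: Δp = 230 hPa = 23000 Pa, q̄ = 0.00112 kg/kg → 0.00112 × 23000 / 9.8 = 2.63 mm
PW = 15.33 + 22.22 + 8.79 + 2.55 + 2.63 = 51.52 ≈ 51.5 mm.
Rainfall = ε × PW = 0.4 × 51.5 = 20.6 mm.

PW ≈ 51.5 mm; rainfall ≈ 20.6 mm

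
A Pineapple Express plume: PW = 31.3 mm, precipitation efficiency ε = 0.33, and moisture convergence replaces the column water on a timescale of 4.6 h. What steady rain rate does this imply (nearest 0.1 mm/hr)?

Each overturning extracts ε × PW = 0.33 × 31.3 = 10.329 mm.
Rate = ε·PW / τ = 10.329 / 4.6 h = 2.2 mm/hr.

R ≈ 2.2 mm/hr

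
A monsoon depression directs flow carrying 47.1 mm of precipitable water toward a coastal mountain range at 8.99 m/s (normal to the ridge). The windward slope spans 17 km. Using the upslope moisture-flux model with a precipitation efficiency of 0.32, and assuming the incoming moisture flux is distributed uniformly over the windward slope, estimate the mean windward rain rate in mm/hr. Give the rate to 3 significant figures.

Incoming column moisture flux per unit ridge length: F = V × PW = 8.99 × 47.1 = 423.429 mm·m/s.
Spread over the 17 km slope with efficiency ε = 0.32: R = ε·F/W = 0.32 × 423.429 / 17000 m = 7.970e-03 mm/s.
R = 7.970e-03 × 3600 = 28.7 mm/hr.

R ≈ 28.7 mm/hr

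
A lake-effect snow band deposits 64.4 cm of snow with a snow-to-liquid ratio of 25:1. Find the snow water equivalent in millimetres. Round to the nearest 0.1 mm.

SWE = snow depth / ratio = 64.4 cm / 25 = 2.576 cm = 25.8 mm.

SWE ≈ 25.8 mm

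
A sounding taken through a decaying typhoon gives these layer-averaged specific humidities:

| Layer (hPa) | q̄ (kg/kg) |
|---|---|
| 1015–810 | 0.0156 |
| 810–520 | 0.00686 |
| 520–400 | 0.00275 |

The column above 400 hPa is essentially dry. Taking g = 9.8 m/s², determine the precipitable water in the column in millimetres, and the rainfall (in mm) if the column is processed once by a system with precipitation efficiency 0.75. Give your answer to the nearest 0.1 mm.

Precipitable water is the column-integrated vapour mass per unit area: PW = (1/g) Σ q̄ Δp, with q in kg/kg and Δp in Pa (1 kg/m² of water = 1 mm).
Layer 1015–810 hPa: Δp = 205 hPa = 20500 Pa, q̄ = 0.0156 kg/kg → 0.0156 × 20500 / 9.8 = 32.63 mm
Layer 810–520 hPa: Δp = 290 hPa = 29000 Pa, q̄ = 0.00686 kg/kg → 0.00686 × 29000 / 9.8 = 20.30 mm
Layer 520–400 hPa: Δp = 120 hPa = 12000 Pa, q̄ = 0.00275 kg/kg → 0.00275 × 12000 / 9.8 = 3.37 mm
PW = 32.63 + 20.30 + 3.37 = 56.30 ≈ 56.3 mm.
Rainfall = ε × PW = 0.75 × 56.3 = 42.2 mm.

PW ≈ 56.3 mm; rainfall ≈ 42.2 mm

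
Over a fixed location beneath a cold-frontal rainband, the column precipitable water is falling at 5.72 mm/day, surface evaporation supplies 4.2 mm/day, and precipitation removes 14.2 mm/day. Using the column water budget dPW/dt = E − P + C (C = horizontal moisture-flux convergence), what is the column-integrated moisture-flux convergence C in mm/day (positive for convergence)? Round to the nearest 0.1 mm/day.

dPW/dt = -5.72 mm/day.
C = dPW/dt − E + P = (-5.72) − 4.2 + 14.2 = 4.3 mm/day.

C ≈ 4.3 mm/day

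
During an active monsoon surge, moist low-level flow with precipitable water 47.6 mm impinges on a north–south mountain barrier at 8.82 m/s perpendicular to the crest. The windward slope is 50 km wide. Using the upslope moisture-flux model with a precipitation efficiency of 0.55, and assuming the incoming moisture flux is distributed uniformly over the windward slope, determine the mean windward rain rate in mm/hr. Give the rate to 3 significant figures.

R ≈ 16.6 mm/hr

Incoming column moisture flux per unit ridge length: F = V × PW = 8.82 × 47.6 = 419.832 mm·m/s.
Spread over the 50 km slope with efficiency ε = 0.55: R = ε·F/W = 0.55 × 419.832 / 50000 m = 4.618e-03 mm/s.
R = 4.618e-03 × 3600 = 16.6 mm/hr.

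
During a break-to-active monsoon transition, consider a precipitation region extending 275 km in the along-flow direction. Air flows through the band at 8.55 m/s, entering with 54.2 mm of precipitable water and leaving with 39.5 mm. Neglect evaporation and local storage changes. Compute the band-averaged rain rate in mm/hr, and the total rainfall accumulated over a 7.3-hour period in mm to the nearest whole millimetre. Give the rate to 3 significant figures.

Column moisture flux per unit crosswind length is F = V × PW.
Inflow: F_in = 8.55 × 54.2 = 463.41 mm·m/s
Outflow: F_out = 8.55 × 39.5 = 337.725 mm·m/s
Steady-state rate R = (F_in − F_out)/L = (463.41 − 337.725) / 275000 m = 4.570e-04 mm/s.
R = 4.570e-04 × 3600 = 1.65 mm/hr.
Over 7.3 h: total = 1.65 × 7.3 = 12.045 ≈ 12 mm.

R ≈ 1.65 mm/hr; total ≈ 12 mm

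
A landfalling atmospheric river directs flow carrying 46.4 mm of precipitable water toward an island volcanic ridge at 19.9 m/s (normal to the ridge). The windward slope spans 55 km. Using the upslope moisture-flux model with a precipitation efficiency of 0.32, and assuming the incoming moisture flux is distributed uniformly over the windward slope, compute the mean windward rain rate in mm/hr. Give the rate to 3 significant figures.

Incoming column moisture flux per unit ridge length: F = V × PW = 19.9 × 46.4 = 923.36 mm·m/s.
Spread over the 55 km slope with efficiency ε = 0.32: R = ε·F/W = 0.32 × 923.36 / 55000 m = 5.372e-03 mm/s.
R = 5.372e-03 × 3600 = 19.3 mm/hr.

R ≈ 19.3 mm/hr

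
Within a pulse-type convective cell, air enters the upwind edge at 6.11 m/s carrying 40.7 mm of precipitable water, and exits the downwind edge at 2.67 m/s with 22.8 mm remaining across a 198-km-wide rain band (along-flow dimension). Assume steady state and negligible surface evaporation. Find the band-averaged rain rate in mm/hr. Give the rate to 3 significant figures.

Column moisture flux per unit crosswind length is F = V × PW.
Inflow: F_in = 6.11 × 40.7 = 248.677 mm·m/s
Outflow: F_out = 2.67 × 22.8 = 60.876 mm·m/s
Steady-state rate R = (F_in − F_out)/L = (248.677 − 60.876) / 198000 m = 9.485e-04 mm/s.
R = 9.485e-04 × 3600 = 3.41 mm/hr.

R ≈ 3.41 mm/hr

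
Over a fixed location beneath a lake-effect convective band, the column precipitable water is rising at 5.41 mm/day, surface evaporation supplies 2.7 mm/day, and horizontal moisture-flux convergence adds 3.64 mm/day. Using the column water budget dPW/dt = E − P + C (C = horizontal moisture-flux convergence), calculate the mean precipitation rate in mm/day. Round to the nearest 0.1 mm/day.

P ≈ 0.9 mm/day

dPW/dt = +5.41 mm/day.
P = E + C − dPW/dt = 2.7 + (3.64) − (+5.41) = 0.9 mm/day.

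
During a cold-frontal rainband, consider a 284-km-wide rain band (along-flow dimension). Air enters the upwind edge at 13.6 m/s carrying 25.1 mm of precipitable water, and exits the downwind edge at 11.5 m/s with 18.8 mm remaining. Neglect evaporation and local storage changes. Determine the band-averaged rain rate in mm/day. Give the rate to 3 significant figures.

Column moisture flux per unit crosswind length is F = V × PW.
Inflow: F_in = 13.6 × 25.1 = 341.36 mm·m/s
Outflow: F_out = 11.5 × 18.8 = 216.2 mm·m/s
Steady-state rate R = (F_in − F_out)/L = (341.36 − 216.2) / 284000 m = 4.407e-04 mm/s.
R = 4.407e-04 × 3600 × 24 = 38.1 mm/day.

R ≈ 38.1 mm/day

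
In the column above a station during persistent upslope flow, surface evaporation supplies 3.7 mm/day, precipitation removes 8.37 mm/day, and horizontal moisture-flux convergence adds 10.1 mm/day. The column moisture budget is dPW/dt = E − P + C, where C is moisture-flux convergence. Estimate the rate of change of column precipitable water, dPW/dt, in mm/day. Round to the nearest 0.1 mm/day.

dPW/dt ≈ 5.4 mm/day

dPW/dt = E − P + C = 3.7 − 8.37 + (10.1) = 5.4 mm/day.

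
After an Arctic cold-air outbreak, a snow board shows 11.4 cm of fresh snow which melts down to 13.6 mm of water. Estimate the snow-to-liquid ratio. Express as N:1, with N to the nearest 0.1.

ratio ≈ 8.4

Ratio = snow depth / SWE = 114 mm / 13.6 mm = 8.4, i.e. 8.4:1.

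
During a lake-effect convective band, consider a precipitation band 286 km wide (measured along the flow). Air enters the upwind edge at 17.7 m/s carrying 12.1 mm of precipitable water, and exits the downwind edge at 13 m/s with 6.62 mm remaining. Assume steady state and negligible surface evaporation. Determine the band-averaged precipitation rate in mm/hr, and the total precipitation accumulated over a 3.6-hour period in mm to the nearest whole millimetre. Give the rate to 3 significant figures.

Column moisture flux per unit crosswind length is F = V × PW.
Inflow: F_in = 17.7 × 12.1 = 214.17 mm·m/s
Outflow: F_out = 13 × 6.62 = 86.06 mm·m/s
Steady-state rate R = (F_in − F_out)/L = (214.17 − 86.06) / 286000 m = 4.479e-04 mm/s.
R = 4.479e-04 × 3600 = 1.61 mm/hr.
Over 3.6 h: total = 1.61 × 3.6 = 5.796 ≈ 6 mm.

R ≈ 1.61 mm/hr; total ≈ 6 mm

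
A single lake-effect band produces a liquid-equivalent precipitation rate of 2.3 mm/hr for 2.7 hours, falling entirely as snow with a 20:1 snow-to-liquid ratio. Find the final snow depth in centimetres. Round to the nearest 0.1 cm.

Liquid-equivalent depth = 2.3 × 2.7 = 6.21 mm.
Snow depth = 6.21 mm × 20 = 124.2 mm = 12.4 cm.

snow depth ≈ 12.4 cm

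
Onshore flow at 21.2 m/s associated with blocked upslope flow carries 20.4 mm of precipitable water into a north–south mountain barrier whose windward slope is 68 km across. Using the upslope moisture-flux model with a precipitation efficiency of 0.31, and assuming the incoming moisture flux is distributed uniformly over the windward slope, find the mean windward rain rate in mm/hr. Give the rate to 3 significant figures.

Incoming column moisture flux per unit ridge length: F = V × PW = 21.2 × 20.4 = 432.48 mm·m/s.
Spread over the 68 km slope with efficiency ε = 0.31: R = ε·F/W = 0.31 × 432.48 / 68000 m = 1.972e-03 mm/s.
R = 1.972e-03 × 3600 = 7.10 mm/hr.

R ≈ 7.10 mm/hr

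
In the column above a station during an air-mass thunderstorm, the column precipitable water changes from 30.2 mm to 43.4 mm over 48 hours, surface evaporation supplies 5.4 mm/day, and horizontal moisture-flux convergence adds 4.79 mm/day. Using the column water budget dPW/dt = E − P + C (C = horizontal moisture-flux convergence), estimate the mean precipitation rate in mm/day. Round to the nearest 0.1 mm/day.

dPW/dt = (43.4 − 30.2) mm / (48/24 day) = +6.600 mm/day.
P = E + C − dPW/dt = 5.4 + (4.79) − (+6.600) = 3.6 mm/day.

P ≈ 3.6 mm/day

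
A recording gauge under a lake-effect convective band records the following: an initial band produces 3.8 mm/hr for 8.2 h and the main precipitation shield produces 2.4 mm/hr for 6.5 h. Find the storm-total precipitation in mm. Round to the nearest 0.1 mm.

Total = Σ Rᵢ Δtᵢ = 3.8 × 8.2 + 2.4 × 6.5
      = 31.16 + 15.6 = 46.8 mm.

total ≈ 46.8 mm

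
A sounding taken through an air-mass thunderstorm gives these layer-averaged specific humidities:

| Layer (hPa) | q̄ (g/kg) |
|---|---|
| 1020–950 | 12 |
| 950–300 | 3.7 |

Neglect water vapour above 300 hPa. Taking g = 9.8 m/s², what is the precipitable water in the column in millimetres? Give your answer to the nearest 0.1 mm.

Precipitable water is the column-integrated vapour mass per unit area: PW = (1/g) Σ q̄ Δp, with q in kg/kg and Δp in Pa (1 kg/m² of water = 1 mm).
Layer 1020–950 hPa: Δp = 70 hPa = 7000 Pa, q̄ = 0.012 kg/kg → 0.012 × 7000 / 9.8 = 8.57 mm
Layer 950–300 hPa: Δp = 650 hPa = 65000 Pa, q̄ = 0.0037 kg/kg → 0.0037 × 65000 / 9.8 = 24.54 mm
PW = 8.57 + 24.54 = 33.11 ≈ 33.1 mm.

PW ≈ 33.1 mm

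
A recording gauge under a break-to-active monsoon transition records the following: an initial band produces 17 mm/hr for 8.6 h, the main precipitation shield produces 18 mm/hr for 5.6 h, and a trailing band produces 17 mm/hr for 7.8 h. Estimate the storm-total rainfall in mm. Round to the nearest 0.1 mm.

Total = Σ Rᵢ Δtᵢ = 17 × 8.6 + 18 × 5.6 + 17 × 7.8
      = 146.2 + 100.8 + 132.6 = 379.6 mm.

total ≈ 379.6 mm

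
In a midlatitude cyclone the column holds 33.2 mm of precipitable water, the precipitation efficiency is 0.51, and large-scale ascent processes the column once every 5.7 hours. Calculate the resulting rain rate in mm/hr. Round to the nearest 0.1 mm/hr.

Each overturning extracts ε × PW = 0.51 × 33.2 = 16.932 mm.
Rate = ε·PW / τ = 16.932 / 5.7 h = 3.0 mm/hr.

R ≈ 3.0 mm/hr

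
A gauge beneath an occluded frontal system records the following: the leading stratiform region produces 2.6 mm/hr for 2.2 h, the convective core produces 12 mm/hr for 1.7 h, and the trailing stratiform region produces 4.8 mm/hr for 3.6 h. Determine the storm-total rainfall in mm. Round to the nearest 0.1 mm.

total ≈ 43.4 mm

Total = Σ Rᵢ Δtᵢ = 2.6 × 2.2 + 12 × 1.7 + 4.8 × 3.6
      = 5.72 + 20.4 + 17.28 = 43.4 mm.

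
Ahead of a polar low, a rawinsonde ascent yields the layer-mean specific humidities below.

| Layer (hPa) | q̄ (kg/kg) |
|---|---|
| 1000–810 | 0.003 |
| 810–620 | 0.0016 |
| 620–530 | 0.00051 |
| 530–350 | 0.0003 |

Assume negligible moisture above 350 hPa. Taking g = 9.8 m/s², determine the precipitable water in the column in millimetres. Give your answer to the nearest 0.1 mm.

PW ≈ 9.9 mm

Precipitable water is the column-integrated vapour mass per unit area: PW = (1/g) Σ q̄ Δp, with q in kg/kg and Δp in Pa (1 kg/m² of water = 1 mm).
Layer 1000–810 hPa: Δp = 190 hPa = 19000 Pa, q̄ = 0.003 kg/kg → 0.003 × 19000 / 9.8 = 5.82 mm
Layer 810–620 hPa: Δp = 190 hPa = 19000 Pa, q̄ = 0.0016 kg/kg → 0.0016 × 19000 / 9.8 = 3.10 mm
Layer 620–530 hPa: Δp = 90 hPa = 9000 Pa, q̄ = 0.00051 kg/kg → 0.00051 × 9000 / 9.8 = 0.47 mm
Layer 530–350 hPa: Δp = 180 hPa = 18000 Pa, q̄ = 0.0003 kg/kg → 0.0003 × 18000 / 9.8 = 0.55 mm
PW = 5.82 + 3.10 + 0.47 + 0.55 = 9.94 ≈ 9.9 mm.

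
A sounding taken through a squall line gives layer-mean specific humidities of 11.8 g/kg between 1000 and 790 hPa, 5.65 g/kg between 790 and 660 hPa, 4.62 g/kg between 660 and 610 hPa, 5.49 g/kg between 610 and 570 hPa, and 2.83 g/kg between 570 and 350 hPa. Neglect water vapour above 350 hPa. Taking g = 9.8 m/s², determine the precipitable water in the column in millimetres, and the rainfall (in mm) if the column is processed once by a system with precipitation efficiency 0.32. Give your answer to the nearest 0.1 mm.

Precipitable water is the column-integrated vapour mass per unit area: PW = (1/g) Σ q̄ Δp, with q in kg/kg and Δp in Pa (1 kg/m² of water = 1 mm).
Layer 1000–790 hPa: Δp = 210 hPa = 21000 Pa, q̄ = 0.0118 kg/kg → 0.0118 × 21000 / 9.8 = 25.29 mm
Layer 790–660 hPa: Δp = 130 hPa = 13000 Pa, q̄ = 0.00565 kg/kg → 0.00565 × 13000 / 9.8 = 7.49 mm
Layer 660–610 hPa: Δp = 50 hPa = 5000 Pa, q̄ = 0.00462 kg/kg → 0.00462 × 5000 / 9.8 = 2.36 mm
Layer 610–570 hPa: Δp = 40 hPa = 4000 Pa, q̄ = 0.00549 kg/kg → 0.00549 × 4000 / 9.8 = 2.24 mm
Layer 570–350 hPa: Δp = 220 hPa = 22000 Pa, q̄ = 0.00283 kg/kg → 0.00283 × 22000 / 9.8 = 6.35 mm
PW = 25.29 + 7.49 + 2.36 + 2.24 + 6.35 = 43.73 ≈ 43.7 mm.
Rainfall = ε × PW = 0.32 × 43.7 = 14.0 mm.

PW ≈ 43.7 mm; rainfall ≈ 14.0 mm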